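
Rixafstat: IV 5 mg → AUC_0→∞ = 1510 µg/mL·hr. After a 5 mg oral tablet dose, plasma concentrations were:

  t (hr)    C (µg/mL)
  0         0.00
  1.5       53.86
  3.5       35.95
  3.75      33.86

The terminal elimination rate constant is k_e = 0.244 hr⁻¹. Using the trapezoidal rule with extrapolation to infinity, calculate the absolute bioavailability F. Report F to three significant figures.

F = 0.184

Trapezoidal AUC_0→3.75 (oral tablet):
  [0→1.5]: (0.00+53.86)/2 × 1.5 = 40.395
  [1.5→3.5]: (53.86+35.95)/2 × 2 = 89.81
  [3.5→3.75]: (35.95+33.86)/2 × 0.25 = 8.72625
  Sum = 138.93125 µg/mL·hr
Tail: C_last/k_e = 33.86/0.244 = 138.770
AUC_0→∞ (oral tablet) = 138.93125 + 138.770 = 277.70125 µg/mL·hr
F = (AUC_ev/D_ev)/(AUC_iv/D_iv) = (277.70125/5)/(1510/5) = 55.54025/302 = 0.1839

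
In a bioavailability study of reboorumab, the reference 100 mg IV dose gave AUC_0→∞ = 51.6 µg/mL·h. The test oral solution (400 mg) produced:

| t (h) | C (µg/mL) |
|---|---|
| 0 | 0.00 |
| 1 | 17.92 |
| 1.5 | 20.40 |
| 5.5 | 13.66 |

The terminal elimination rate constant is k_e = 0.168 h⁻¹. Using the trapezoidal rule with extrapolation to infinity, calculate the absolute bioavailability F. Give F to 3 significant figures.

Trapezoidal AUC_0→5.5 (oral solution):
  [0→1]: (0.00+17.92)/2 × 1 = 8.96
  [1→1.5]: (17.92+20.40)/2 × 0.5 = 9.58
  [1.5→5.5]: (20.40+13.66)/2 × 4 = 68.12
  Sum = 86.66 µg/mL·h
Tail: C_last/k_e = 13.66/0.168 = 81.310
AUC_0→∞ (oral solution) = 86.66 + 81.310 = 167.97 µg/mL·h
F = (AUC_ev/D_ev)/(AUC_iv/D_iv) = (167.97/400)/(51.6/100) = 0.419925/0.516 = 0.8138

F = 0.814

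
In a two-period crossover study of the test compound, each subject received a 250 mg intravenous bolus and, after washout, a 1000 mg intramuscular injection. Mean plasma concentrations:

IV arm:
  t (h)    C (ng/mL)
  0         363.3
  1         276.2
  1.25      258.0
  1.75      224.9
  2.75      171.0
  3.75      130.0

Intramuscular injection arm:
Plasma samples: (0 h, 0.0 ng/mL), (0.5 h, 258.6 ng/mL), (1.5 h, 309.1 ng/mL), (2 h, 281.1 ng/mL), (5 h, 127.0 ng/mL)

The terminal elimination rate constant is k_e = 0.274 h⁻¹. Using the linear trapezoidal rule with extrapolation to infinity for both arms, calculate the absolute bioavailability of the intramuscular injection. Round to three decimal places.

F = 0.295

Trapezoidal AUC_0→3.75 (IV):
  [0→1]: (363.3+276.2)/2 × 1 = 319.75
  [1→1.25]: (276.2+258.0)/2 × 0.25 = 66.775
  [1.25→1.75]: (258.0+224.9)/2 × 0.5 = 120.725
  [1.75→2.75]: (224.9+171.0)/2 × 1 = 197.95
  [2.75→3.75]: (171.0+130.0)/2 × 1 = 150.5
  Sum = 855.7 ng/mL·h
IV tail: 130.0/0.274 = 474.453; AUC_iv,0→∞ = 855.7 + 474.453 = 1330.153 ng/mL·h
Trapezoidal AUC_0→5 (intramuscular injection):
  [0→0.5]: (0.0+258.6)/2 × 0.5 = 64.65
  [0.5→1.5]: (258.6+309.1)/2 × 1 = 283.85
  [1.5→2]: (309.1+281.1)/2 × 0.5 = 147.55
  [2→5]: (281.1+127.0)/2 × 3 = 612.15
  Sum = 1108.2 ng/mL·h
intramuscular injection tail: 127.0/0.274 = 463.504; AUC_ev,0→∞ = 1108.2 + 463.504 = 1571.704 ng/mL·h
F = (AUC_ev/D_ev)/(AUC_iv/D_iv) = (1571.704/1000)/(1330.153/250) = 1.571704/5.320612 = 0.2954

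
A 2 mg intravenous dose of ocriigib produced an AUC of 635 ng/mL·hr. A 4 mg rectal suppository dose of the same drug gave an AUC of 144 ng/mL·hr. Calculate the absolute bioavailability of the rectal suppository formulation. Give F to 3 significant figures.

F = (AUC_ev / D_ev) / (AUC_iv / D_iv)
  = (144/4) / (635/2)
  = 36 / 317.5 = 0.1134

F = 0.113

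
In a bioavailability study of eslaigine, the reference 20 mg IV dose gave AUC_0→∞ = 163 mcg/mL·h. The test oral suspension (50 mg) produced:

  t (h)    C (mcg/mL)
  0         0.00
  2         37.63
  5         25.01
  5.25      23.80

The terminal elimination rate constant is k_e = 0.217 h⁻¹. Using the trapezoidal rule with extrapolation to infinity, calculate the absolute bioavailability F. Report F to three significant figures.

F = 0.607

Trapezoidal AUC_0→5.25 (oral suspension):
  [0→2]: (0.00+37.63)/2 × 2 = 37.63
  [2→5]: (37.63+25.01)/2 × 3 = 93.96
  [5→5.25]: (25.01+23.80)/2 × 0.25 = 6.10125
  Sum = 137.69125 mcg/mL·h
Tail: C_last/k_e = 23.80/0.217 = 109.677
AUC_0→∞ (oral suspension) = 137.69125 + 109.677 = 247.36825 mcg/mL·h
F = (AUC_ev/D_ev)/(AUC_iv/D_iv) = (247.36825/50)/(163/20) = 4.947365/8.15 = 0.6070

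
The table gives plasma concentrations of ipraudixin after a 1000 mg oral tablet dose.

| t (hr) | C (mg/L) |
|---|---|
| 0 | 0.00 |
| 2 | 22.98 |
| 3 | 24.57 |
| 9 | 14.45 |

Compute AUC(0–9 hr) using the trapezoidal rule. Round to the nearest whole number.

AUC = 164 mg/L·hr

Trapezoidal AUC_0→9:
  [0→2]: (0.00+22.98)/2 × 2 = 22.98
  [2→3]: (22.98+24.57)/2 × 1 = 23.775
  [3→9]: (24.57+14.45)/2 × 6 = 117.06
  Sum = 163.815 mg/L·hr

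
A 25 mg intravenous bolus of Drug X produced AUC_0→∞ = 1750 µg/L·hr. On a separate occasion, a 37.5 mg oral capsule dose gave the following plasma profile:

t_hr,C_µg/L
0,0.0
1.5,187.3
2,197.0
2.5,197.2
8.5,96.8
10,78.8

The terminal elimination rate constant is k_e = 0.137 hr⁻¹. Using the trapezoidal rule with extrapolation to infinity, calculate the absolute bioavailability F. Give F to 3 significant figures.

Trapezoidal AUC_0→10 (oral capsule):
  [0→1.5]: (0.0+187.3)/2 × 1.5 = 140.475
  [1.5→2]: (187.3+197.0)/2 × 0.5 = 96.075
  [2→2.5]: (197.0+197.2)/2 × 0.5 = 98.55
  [2.5→8.5]: (197.2+96.8)/2 × 6 = 882.0
  [8.5→10]: (96.8+78.8)/2 × 1.5 = 131.7
  Sum = 1348.8 µg/L·hr
Tail: C_last/k_e = 78.8/0.137 = 575.182
AUC_0→∞ (oral capsule) = 1348.8 + 575.182 = 1923.982 µg/L·hr
F = (AUC_ev/D_ev)/(AUC_iv/D_iv) = (1923.982/37.5)/(1750/25) = 51.3062/70 = 0.7329

F = 0.733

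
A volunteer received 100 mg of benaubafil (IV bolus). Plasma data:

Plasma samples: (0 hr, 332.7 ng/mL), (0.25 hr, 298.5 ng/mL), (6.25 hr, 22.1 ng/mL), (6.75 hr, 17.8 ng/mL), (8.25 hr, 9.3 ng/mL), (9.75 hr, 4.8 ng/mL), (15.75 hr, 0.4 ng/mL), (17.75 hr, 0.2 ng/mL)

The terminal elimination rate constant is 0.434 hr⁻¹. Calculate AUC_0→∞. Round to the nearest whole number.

Trapezoidal AUC_0→17.75:
  [0→0.25]: (332.7+298.5)/2 × 0.25 = 78.9
  [0.25→6.25]: (298.5+22.1)/2 × 6 = 961.8
  [6.25→6.75]: (22.1+17.8)/2 × 0.5 = 9.975
  [6.75→8.25]: (17.8+9.3)/2 × 1.5 = 20.325
  [8.25→9.75]: (9.3+4.8)/2 × 1.5 = 10.575
  [9.75→15.75]: (4.8+0.4)/2 × 6 = 15.6
  [15.75→17.75]: (0.4+0.2)/2 × 2 = 0.6
  Sum = 1097.775 ng/mL·hr
Extrapolated tail: C_last / k_e = 0.2 / 0.434 = 0.461
AUC_0→∞ = 1097.775 + 0.461 = 1098.236 ng/mL·hr

AUC = 1098 ng/mL·hr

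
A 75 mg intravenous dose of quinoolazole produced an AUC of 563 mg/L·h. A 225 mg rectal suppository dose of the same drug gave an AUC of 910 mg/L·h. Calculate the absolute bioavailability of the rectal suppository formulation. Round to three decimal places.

F = 0.539

F = (AUC_ev / D_ev) / (AUC_iv / D_iv)
  = (910/225) / (563/75)
  = 4.04444 / 7.50667 = 0.5388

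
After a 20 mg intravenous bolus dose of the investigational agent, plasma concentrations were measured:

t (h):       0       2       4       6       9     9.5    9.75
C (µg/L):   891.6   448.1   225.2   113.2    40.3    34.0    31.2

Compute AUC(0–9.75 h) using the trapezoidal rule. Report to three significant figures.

Trapezoidal AUC_0→9.75:
  [0→2]: (891.6+448.1)/2 × 2 = 1339.7
  [2→4]: (448.1+225.2)/2 × 2 = 673.3
  [4→6]: (225.2+113.2)/2 × 2 = 338.4
  [6→9]: (113.2+40.3)/2 × 3 = 230.25
  [9→9.5]: (40.3+34.0)/2 × 0.5 = 18.575
  [9.5→9.75]: (34.0+31.2)/2 × 0.25 = 8.15
  Sum = 2608.375 µg/L·h

AUC = 2610 µg/L·h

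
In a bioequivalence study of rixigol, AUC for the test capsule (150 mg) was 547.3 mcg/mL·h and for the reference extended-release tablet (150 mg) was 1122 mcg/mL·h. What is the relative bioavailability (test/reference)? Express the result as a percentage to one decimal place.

F_rel = (AUC_test/D_test) / (AUC_ref/D_ref)
      = (547.3/150) / (1122/150)
      = 3.64867 / 7.48 = 0.4878 = 48.78%

F_rel = 48.8%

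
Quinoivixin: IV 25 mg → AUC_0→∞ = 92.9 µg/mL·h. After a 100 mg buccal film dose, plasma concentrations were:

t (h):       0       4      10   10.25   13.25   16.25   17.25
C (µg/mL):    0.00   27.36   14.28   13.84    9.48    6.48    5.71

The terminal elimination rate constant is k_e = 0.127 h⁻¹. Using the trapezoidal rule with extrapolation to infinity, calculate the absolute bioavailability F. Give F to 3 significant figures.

F = 0.789

Trapezoidal AUC_0→17.25 (buccal film):
  [0→4]: (0.00+27.36)/2 × 4 = 54.72
  [4→10]: (27.36+14.28)/2 × 6 = 124.92
  [10→10.25]: (14.28+13.84)/2 × 0.25 = 3.515
  [10.25→13.25]: (13.84+9.48)/2 × 3 = 34.98
  [13.25→16.25]: (9.48+6.48)/2 × 3 = 23.94
  [16.25→17.25]: (6.48+5.71)/2 × 1 = 6.095
  Sum = 248.17 µg/mL·h
Tail: C_last/k_e = 5.71/0.127 = 44.961
AUC_0→∞ (buccal film) = 248.17 + 44.961 = 293.131 µg/mL·h
F = (AUC_ev/D_ev)/(AUC_iv/D_iv) = (293.131/100)/(92.9/25) = 2.93131/3.716 = 0.7888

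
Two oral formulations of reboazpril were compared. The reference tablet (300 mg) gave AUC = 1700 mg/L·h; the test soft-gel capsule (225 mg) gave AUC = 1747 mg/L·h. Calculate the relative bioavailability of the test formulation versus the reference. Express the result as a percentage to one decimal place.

F_rel = (AUC_test/D_test) / (AUC_ref/D_ref)
      = (1747/225) / (1700/300)
      = 7.76444 / 5.66667 = 1.3702 = 137.02%

F_rel = 137.0%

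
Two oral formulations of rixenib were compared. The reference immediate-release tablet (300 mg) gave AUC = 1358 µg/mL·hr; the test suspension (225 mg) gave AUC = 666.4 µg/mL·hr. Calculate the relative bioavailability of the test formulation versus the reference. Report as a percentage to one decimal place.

F_rel = 65.4%

F_rel = (AUC_test/D_test) / (AUC_ref/D_ref)
      = (666.4/225) / (1358/300)
      = 2.96178 / 4.52667 = 0.6543 = 65.43%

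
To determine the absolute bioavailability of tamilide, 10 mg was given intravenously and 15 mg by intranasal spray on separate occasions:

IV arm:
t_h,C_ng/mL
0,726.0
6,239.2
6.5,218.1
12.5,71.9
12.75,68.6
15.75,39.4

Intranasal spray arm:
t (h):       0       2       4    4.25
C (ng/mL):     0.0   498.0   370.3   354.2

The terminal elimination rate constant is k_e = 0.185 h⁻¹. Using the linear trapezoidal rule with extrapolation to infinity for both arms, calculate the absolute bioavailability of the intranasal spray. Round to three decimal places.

F = 0.526

Trapezoidal AUC_0→15.75 (IV):
  [0→6]: (726.0+239.2)/2 × 6 = 2895.6
  [6→6.5]: (239.2+218.1)/2 × 0.5 = 114.325
  [6.5→12.5]: (218.1+71.9)/2 × 6 = 870.0
  [12.5→12.75]: (71.9+68.6)/2 × 0.25 = 17.5625
  [12.75→15.75]: (68.6+39.4)/2 × 3 = 162.0
  Sum = 4059.4875 ng/mL·h
IV tail: 39.4/0.185 = 212.973; AUC_iv,0→∞ = 4059.4875 + 212.973 = 4272.4605 ng/mL·h
Trapezoidal AUC_0→4.25 (intranasal spray):
  [0→2]: (0.0+498.0)/2 × 2 = 498.0
  [2→4]: (498.0+370.3)/2 × 2 = 868.3
  [4→4.25]: (370.3+354.2)/2 × 0.25 = 90.5625
  Sum = 1456.8625 ng/mL·h
intranasal spray tail: 354.2/0.185 = 1914.595; AUC_ev,0→∞ = 1456.8625 + 1914.595 = 3371.4575 ng/mL·h
F = (AUC_ev/D_ev)/(AUC_iv/D_iv) = (3371.4575/15)/(4272.4605/10) = 224.764/427.24605 = 0.5261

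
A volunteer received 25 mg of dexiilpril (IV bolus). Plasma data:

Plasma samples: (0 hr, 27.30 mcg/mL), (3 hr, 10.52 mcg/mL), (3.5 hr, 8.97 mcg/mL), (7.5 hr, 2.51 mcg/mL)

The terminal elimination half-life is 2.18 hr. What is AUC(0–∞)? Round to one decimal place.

AUC = 92.5 mcg/mL·hr

Trapezoidal AUC_0→7.5:
  [0→3]: (27.30+10.52)/2 × 3 = 56.73
  [3→3.5]: (10.52+8.97)/2 × 0.5 = 4.8725
  [3.5→7.5]: (8.97+2.51)/2 × 4 = 22.96
  Sum = 84.5625 mcg/mL·hr
k_e = ln2 / t½ = 0.693147 / 2.18 = 0.3180 hr^-1
Extrapolated tail: C_last / k_e = 2.51 / 0.318 = 7.893
AUC_0→∞ = 84.5625 + 7.893 = 92.4555 mcg/mL·hr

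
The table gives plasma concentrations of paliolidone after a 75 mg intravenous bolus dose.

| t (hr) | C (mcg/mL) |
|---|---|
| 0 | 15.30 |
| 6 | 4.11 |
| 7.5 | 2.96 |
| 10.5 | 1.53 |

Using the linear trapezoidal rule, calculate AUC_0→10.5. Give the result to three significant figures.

Trapezoidal AUC_0→10.5:
  [0→6]: (15.30+4.11)/2 × 6 = 58.23
  [6→7.5]: (4.11+2.96)/2 × 1.5 = 5.3025
  [7.5→10.5]: (2.96+1.53)/2 × 3 = 6.735
  Sum = 70.2675 mcg/mL·hr

AUC = 70.3 mcg/mL·hr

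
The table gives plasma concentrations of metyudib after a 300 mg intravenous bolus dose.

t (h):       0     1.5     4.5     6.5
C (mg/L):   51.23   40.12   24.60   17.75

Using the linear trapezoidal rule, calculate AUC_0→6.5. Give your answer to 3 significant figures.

Trapezoidal AUC_0→6.5:
  [0→1.5]: (51.23+40.12)/2 × 1.5 = 68.5125
  [1.5→4.5]: (40.12+24.60)/2 × 3 = 97.08
  [4.5→6.5]: (24.60+17.75)/2 × 2 = 42.35
  Sum = 207.9425 mg/L·h

AUC = 208 mg/L·h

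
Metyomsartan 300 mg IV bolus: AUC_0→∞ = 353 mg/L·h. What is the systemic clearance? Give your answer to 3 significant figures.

CL = 0.850 L/h

CL = Dose_iv / AUC_0→∞
   = 300 / 353 = 0.849858 L/h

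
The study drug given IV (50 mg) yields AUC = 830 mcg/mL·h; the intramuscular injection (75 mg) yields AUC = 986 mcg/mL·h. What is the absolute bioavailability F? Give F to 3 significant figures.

F = (AUC_ev / D_ev) / (AUC_iv / D_iv)
  = (986/75) / (830/50)
  = 13.1467 / 16.6 = 0.7920

F = 0.792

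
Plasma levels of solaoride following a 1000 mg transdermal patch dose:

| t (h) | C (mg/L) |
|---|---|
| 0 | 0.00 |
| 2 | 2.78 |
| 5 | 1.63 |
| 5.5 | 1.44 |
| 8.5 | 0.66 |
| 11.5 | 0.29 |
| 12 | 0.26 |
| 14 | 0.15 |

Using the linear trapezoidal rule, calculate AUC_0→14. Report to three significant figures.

AUC = 15.3 mg/L·h

Trapezoidal AUC_0→14:
  [0→2]: (0.00+2.78)/2 × 2 = 2.78
  [2→5]: (2.78+1.63)/2 × 3 = 6.615
  [5→5.5]: (1.63+1.44)/2 × 0.5 = 0.7675
  [5.5→8.5]: (1.44+0.66)/2 × 3 = 3.15
  [8.5→11.5]: (0.66+0.29)/2 × 3 = 1.425
  [11.5→12]: (0.29+0.26)/2 × 0.5 = 0.1375
  [12→14]: (0.26+0.15)/2 × 2 = 0.41
  Sum = 15.285 mg/L·h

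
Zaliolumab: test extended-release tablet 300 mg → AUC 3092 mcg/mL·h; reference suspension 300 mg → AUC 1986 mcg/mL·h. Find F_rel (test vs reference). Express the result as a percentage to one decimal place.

F_rel = (AUC_test/D_test) / (AUC_ref/D_ref)
      = (3092/300) / (1986/300)
      = 10.3067 / 6.62 = 1.5569 = 155.69%

F_rel = 155.7%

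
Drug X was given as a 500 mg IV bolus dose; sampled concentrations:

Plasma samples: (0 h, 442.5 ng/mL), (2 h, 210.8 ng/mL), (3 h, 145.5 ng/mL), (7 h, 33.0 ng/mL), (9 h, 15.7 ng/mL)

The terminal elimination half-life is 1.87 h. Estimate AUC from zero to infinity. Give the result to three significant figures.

AUC = 1280 ng/mL·h

Trapezoidal AUC_0→9:
  [0→2]: (442.5+210.8)/2 × 2 = 653.3
  [2→3]: (210.8+145.5)/2 × 1 = 178.15
  [3→7]: (145.5+33.0)/2 × 4 = 357.0
  [7→9]: (33.0+15.7)/2 × 2 = 48.7
  Sum = 1237.15 ng/mL·h
k_e = ln2 / t½ = 0.693147 / 1.87 = 0.3707 h^-1
Extrapolated tail: C_last / k_e = 15.7 / 0.3707 = 42.352
AUC_0→∞ = 1237.15 + 42.352 = 1279.502 ng/mL·h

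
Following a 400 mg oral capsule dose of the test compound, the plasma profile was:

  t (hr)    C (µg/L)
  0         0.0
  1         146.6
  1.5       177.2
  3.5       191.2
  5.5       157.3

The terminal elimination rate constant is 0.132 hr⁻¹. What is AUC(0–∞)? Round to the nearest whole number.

Trapezoidal AUC_0→5.5:
  [0→1]: (0.0+146.6)/2 × 1 = 73.3
  [1→1.5]: (146.6+177.2)/2 × 0.5 = 80.95
  [1.5→3.5]: (177.2+191.2)/2 × 2 = 368.4
  [3.5→5.5]: (191.2+157.3)/2 × 2 = 348.5
  Sum = 871.15 µg/L·hr
Extrapolated tail: C_last / k_e = 157.3 / 0.132 = 1191.667
AUC_0→∞ = 871.15 + 1191.667 = 2062.817 µg/L·hr

AUC = 2063 µg/L·hr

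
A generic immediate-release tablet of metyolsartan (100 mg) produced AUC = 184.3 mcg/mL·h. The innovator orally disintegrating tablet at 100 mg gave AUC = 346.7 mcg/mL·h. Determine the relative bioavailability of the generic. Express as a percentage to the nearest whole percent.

F_rel = 53%

F_rel = (AUC_test/D_test) / (AUC_ref/D_ref)
      = (184.3/100) / (346.7/100)
      = 1.843 / 3.467 = 0.5316 = 53.16%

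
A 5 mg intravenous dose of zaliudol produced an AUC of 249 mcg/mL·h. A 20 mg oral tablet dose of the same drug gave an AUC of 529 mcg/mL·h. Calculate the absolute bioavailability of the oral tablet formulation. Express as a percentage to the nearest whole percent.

F = (AUC_ev / D_ev) / (AUC_iv / D_iv)
  = (529/20) / (249/5)
  = 26.45 / 49.8 = 0.5311
  = 53.11%

F = 53%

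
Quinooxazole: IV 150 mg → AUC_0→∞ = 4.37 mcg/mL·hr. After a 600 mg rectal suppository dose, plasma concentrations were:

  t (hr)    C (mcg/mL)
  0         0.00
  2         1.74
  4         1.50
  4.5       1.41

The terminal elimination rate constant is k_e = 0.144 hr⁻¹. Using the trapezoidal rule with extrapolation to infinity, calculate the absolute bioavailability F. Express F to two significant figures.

Trapezoidal AUC_0→4.5 (rectal suppository):
  [0→2]: (0.00+1.74)/2 × 2 = 1.74
  [2→4]: (1.74+1.50)/2 × 2 = 3.24
  [4→4.5]: (1.50+1.41)/2 × 0.5 = 0.7275
  Sum = 5.7075 mcg/mL·hr
Tail: C_last/k_e = 1.41/0.144 = 9.792
AUC_0→∞ (rectal suppository) = 5.7075 + 9.792 = 15.4995 mcg/mL·hr
F = (AUC_ev/D_ev)/(AUC_iv/D_iv) = (15.4995/600)/(4.37/150) = 0.0258325/0.0291333 = 0.8867

F = 0.89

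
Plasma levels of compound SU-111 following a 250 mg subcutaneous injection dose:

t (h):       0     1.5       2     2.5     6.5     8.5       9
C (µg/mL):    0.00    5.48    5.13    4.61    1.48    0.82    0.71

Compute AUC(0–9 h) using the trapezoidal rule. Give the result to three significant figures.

AUC = 24.1 µg/mL·h

Trapezoidal AUC_0→9:
  [0→1.5]: (0.00+5.48)/2 × 1.5 = 4.11
  [1.5→2]: (5.48+5.13)/2 × 0.5 = 2.6525
  [2→2.5]: (5.13+4.61)/2 × 0.5 = 2.435
  [2.5→6.5]: (4.61+1.48)/2 × 4 = 12.18
  [6.5→8.5]: (1.48+0.82)/2 × 2 = 2.3
  [8.5→9]: (0.82+0.71)/2 × 0.5 = 0.3825
  Sum = 24.06 µg/mL·h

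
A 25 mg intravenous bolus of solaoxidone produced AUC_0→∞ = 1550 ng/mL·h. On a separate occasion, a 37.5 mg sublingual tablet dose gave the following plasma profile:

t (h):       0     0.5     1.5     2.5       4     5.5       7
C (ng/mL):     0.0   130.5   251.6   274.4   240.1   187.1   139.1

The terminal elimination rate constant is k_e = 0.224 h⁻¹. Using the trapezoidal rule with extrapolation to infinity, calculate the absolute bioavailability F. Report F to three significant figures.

F = 0.885

Trapezoidal AUC_0→7 (sublingual tablet):
  [0→0.5]: (0.0+130.5)/2 × 0.5 = 32.625
  [0.5→1.5]: (130.5+251.6)/2 × 1 = 191.05
  [1.5→2.5]: (251.6+274.4)/2 × 1 = 263.0
  [2.5→4]: (274.4+240.1)/2 × 1.5 = 385.875
  [4→5.5]: (240.1+187.1)/2 × 1.5 = 320.4
  [5.5→7]: (187.1+139.1)/2 × 1.5 = 244.65
  Sum = 1437.6 ng/mL·h
Tail: C_last/k_e = 139.1/0.224 = 620.982
AUC_0→∞ (sublingual tablet) = 1437.6 + 620.982 = 2058.582 ng/mL·h
F = (AUC_ev/D_ev)/(AUC_iv/D_iv) = (2058.582/37.5)/(1550/25) = 54.89552/62 = 0.8854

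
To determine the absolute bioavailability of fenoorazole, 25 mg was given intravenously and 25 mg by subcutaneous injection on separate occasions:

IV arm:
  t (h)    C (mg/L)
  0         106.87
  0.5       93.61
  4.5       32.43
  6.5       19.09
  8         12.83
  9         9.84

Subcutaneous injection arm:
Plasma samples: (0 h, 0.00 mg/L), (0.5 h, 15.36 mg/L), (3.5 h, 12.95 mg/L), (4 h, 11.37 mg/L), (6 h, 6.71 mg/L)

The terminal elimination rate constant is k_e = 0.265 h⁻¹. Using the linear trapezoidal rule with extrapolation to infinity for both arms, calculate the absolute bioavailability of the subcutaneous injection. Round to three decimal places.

Trapezoidal AUC_0→9 (IV):
  [0→0.5]: (106.87+93.61)/2 × 0.5 = 50.12
  [0.5→4.5]: (93.61+32.43)/2 × 4 = 252.08
  [4.5→6.5]: (32.43+19.09)/2 × 2 = 51.52
  [6.5→8]: (19.09+12.83)/2 × 1.5 = 23.94
  [8→9]: (12.83+9.84)/2 × 1 = 11.335
  Sum = 388.995 mg/L·h
IV tail: 9.84/0.265 = 37.132; AUC_iv,0→∞ = 388.995 + 37.132 = 426.127 mg/L·h
Trapezoidal AUC_0→6 (subcutaneous injection):
  [0→0.5]: (0.00+15.36)/2 × 0.5 = 3.84
  [0.5→3.5]: (15.36+12.95)/2 × 3 = 42.465
  [3.5→4]: (12.95+11.37)/2 × 0.5 = 6.08
  [4→6]: (11.37+6.71)/2 × 2 = 18.08
  Sum = 70.465 mg/L·h
subcutaneous injection tail: 6.71/0.265 = 25.321; AUC_ev,0→∞ = 70.465 + 25.321 = 95.786 mg/L·h
F = (AUC_ev/D_ev)/(AUC_iv/D_iv) = (95.786/25)/(426.127/25) = 3.83144/17.04508 = 0.2248

F = 0.225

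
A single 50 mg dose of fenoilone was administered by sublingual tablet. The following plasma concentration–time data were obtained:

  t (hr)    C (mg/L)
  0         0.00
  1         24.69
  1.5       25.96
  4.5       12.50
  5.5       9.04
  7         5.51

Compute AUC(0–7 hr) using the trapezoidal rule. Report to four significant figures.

Trapezoidal AUC_0→7:
  [0→1]: (0.00+24.69)/2 × 1 = 12.345
  [1→1.5]: (24.69+25.96)/2 × 0.5 = 12.6625
  [1.5→4.5]: (25.96+12.50)/2 × 3 = 57.69
  [4.5→5.5]: (12.50+9.04)/2 × 1 = 10.77
  [5.5→7]: (9.04+5.51)/2 × 1.5 = 10.9125
  Sum = 104.38 mg/L·hr

AUC = 104.4 mg/L·hr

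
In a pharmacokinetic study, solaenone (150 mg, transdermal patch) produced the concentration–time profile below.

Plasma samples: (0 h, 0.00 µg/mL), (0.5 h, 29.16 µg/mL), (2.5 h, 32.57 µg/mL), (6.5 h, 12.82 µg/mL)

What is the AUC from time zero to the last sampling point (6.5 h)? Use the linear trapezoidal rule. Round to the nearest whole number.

Trapezoidal AUC_0→6.5:
  [0→0.5]: (0.00+29.16)/2 × 0.5 = 7.29
  [0.5→2.5]: (29.16+32.57)/2 × 2 = 61.73
  [2.5→6.5]: (32.57+12.82)/2 × 4 = 90.78
  Sum = 159.8 µg/mL·h

AUC = 160 µg/mL·h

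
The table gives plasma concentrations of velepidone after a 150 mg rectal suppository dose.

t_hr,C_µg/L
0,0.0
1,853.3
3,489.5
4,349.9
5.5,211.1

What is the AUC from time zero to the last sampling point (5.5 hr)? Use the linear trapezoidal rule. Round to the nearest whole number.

AUC = 2610 µg/L·hr

Trapezoidal AUC_0→5.5:
  [0→1]: (0.0+853.3)/2 × 1 = 426.65
  [1→3]: (853.3+489.5)/2 × 2 = 1342.8
  [3→4]: (489.5+349.9)/2 × 1 = 419.7
  [4→5.5]: (349.9+211.1)/2 × 1.5 = 420.75
  Sum = 2609.9 µg/L·hr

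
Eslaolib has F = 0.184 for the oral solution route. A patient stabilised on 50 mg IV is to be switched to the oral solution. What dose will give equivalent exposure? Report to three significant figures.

For equal systemic exposure: F × D_ev = D_iv
D_ev = D_iv / F = 50 / 0.184 = 271.739 mg

D_oral = 272 mg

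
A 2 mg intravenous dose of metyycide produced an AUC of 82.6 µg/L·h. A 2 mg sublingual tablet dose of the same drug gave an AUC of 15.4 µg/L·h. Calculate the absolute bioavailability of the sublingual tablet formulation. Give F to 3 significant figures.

F = (AUC_ev / D_ev) / (AUC_iv / D_iv)
  = (15.4/2) / (82.6/2)
  = 7.7 / 41.3 = 0.1864

F = 0.186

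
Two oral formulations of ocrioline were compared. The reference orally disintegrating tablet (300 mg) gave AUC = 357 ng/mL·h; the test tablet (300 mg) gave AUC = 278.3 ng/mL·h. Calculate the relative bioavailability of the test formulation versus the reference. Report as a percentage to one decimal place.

F_rel = 78.0%

F_rel = (AUC_test/D_test) / (AUC_ref/D_ref)
      = (278.3/300) / (357/300)
      = 0.927667 / 1.19 = 0.7796 = 77.96%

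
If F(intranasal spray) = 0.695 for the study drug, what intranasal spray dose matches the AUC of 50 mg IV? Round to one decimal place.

D_intranasal = 71.9 mg

For equal systemic exposure: F × D_ev = D_iv
D_ev = D_iv / F = 50 / 0.695 = 71.9424 mg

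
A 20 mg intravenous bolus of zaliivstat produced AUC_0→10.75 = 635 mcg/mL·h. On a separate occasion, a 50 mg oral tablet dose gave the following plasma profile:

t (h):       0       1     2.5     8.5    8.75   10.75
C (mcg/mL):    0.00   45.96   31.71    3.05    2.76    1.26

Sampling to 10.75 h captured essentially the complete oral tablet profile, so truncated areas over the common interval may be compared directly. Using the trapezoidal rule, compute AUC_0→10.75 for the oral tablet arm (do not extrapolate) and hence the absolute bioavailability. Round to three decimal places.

F = 0.120

Trapezoidal AUC_0→10.75 (oral tablet):
  [0→1]: (0.00+45.96)/2 × 1 = 22.98
  [1→2.5]: (45.96+31.71)/2 × 1.5 = 58.2525
  [2.5→8.5]: (31.71+3.05)/2 × 6 = 104.28
  [8.5→8.75]: (3.05+2.76)/2 × 0.25 = 0.72625
  [8.75→10.75]: (2.76+1.26)/2 × 2 = 4.02
  Sum = 190.25875 mcg/mL·h
F = (AUC_ev/D_ev)/(AUC_iv/D_iv) = (190.25875/50)/(635/20) = 3.805175/31.75 = 0.1198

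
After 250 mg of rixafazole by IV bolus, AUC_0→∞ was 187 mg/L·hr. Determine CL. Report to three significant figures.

CL = 1.34 L/hr

CL = Dose_iv / AUC_0→∞
   = 250 / 187 = 1.3369 L/hr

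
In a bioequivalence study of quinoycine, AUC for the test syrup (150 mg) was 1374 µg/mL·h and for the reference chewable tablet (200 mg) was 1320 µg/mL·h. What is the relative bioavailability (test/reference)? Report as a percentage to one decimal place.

F_rel = (AUC_test/D_test) / (AUC_ref/D_ref)
      = (1374/150) / (1320/200)
      = 9.16 / 6.6 = 1.3879 = 138.79%

F_rel = 138.8%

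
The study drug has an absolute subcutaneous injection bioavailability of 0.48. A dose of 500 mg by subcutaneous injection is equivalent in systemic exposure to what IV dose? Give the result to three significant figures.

Systemic exposure from an extravascular dose = F × D_ev, so the equivalent IV dose is F × D_ev.
D_iv = F × D_ev = 0.48 × 500 = 240 mg

D_iv = 240 mg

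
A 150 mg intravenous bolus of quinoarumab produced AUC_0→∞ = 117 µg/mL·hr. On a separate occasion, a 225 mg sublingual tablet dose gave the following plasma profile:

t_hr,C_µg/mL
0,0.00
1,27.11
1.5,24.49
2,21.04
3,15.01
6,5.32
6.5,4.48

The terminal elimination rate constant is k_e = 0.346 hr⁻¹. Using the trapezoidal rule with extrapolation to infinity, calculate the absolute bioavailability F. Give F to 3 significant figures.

Trapezoidal AUC_0→6.5 (sublingual tablet):
  [0→1]: (0.00+27.11)/2 × 1 = 13.555
  [1→1.5]: (27.11+24.49)/2 × 0.5 = 12.9
  [1.5→2]: (24.49+21.04)/2 × 0.5 = 11.3825
  [2→3]: (21.04+15.01)/2 × 1 = 18.025
  [3→6]: (15.01+5.32)/2 × 3 = 30.495
  [6→6.5]: (5.32+4.48)/2 × 0.5 = 2.45
  Sum = 88.8075 µg/mL·hr
Tail: C_last/k_e = 4.48/0.346 = 12.948
AUC_0→∞ (sublingual tablet) = 88.8075 + 12.948 = 101.7555 µg/mL·hr
F = (AUC_ev/D_ev)/(AUC_iv/D_iv) = (101.7555/225)/(117/150) = 0.452247/0.78 = 0.5798

F = 0.580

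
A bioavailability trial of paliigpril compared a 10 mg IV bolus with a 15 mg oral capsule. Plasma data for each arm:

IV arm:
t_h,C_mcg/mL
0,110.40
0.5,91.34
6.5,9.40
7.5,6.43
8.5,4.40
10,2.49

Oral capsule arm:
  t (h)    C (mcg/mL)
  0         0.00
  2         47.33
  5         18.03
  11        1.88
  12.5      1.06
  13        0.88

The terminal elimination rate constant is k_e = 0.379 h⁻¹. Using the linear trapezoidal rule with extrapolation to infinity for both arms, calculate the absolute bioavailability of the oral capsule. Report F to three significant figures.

Trapezoidal AUC_0→10 (IV):
  [0→0.5]: (110.40+91.34)/2 × 0.5 = 50.435
  [0.5→6.5]: (91.34+9.40)/2 × 6 = 302.22
  [6.5→7.5]: (9.40+6.43)/2 × 1 = 7.915
  [7.5→8.5]: (6.43+4.40)/2 × 1 = 5.415
  [8.5→10]: (4.40+2.49)/2 × 1.5 = 5.1675
  Sum = 371.1525 mcg/mL·h
IV tail: 2.49/0.379 = 6.570; AUC_iv,0→∞ = 371.1525 + 6.570 = 377.7225 mcg/mL·h
Trapezoidal AUC_0→13 (oral capsule):
  [0→2]: (0.00+47.33)/2 × 2 = 47.33
  [2→5]: (47.33+18.03)/2 × 3 = 98.04
  [5→11]: (18.03+1.88)/2 × 6 = 59.73
  [11→12.5]: (1.88+1.06)/2 × 1.5 = 2.205
  [12.5→13]: (1.06+0.88)/2 × 0.5 = 0.485
  Sum = 207.79 mcg/mL·h
oral capsule tail: 0.88/0.379 = 2.322; AUC_ev,0→∞ = 207.79 + 2.322 = 210.112 mcg/mL·h
F = (AUC_ev/D_ev)/(AUC_iv/D_iv) = (210.112/15)/(377.7225/10) = 14.0075/37.77225 = 0.3708

F = 0.371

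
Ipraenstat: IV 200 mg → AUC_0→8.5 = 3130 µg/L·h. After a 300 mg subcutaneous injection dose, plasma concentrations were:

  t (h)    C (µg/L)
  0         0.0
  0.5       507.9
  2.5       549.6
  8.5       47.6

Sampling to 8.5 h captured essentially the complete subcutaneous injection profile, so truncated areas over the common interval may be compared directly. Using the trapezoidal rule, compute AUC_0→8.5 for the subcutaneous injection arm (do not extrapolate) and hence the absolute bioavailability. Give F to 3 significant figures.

F = 0.634

Trapezoidal AUC_0→8.5 (subcutaneous injection):
  [0→0.5]: (0.0+507.9)/2 × 0.5 = 126.975
  [0.5→2.5]: (507.9+549.6)/2 × 2 = 1057.5
  [2.5→8.5]: (549.6+47.6)/2 × 6 = 1791.6
  Sum = 2976.075 µg/L·h
F = (AUC_ev/D_ev)/(AUC_iv/D_iv) = (2976.075/300)/(3130/200) = 9.92025/15.65 = 0.6339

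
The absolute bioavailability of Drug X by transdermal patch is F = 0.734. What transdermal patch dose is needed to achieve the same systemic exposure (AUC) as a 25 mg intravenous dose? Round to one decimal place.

D_transdermal = 34.1 mg

For equal systemic exposure: F × D_ev = D_iv
D_ev = D_iv / F = 25 / 0.734 = 34.0599 mg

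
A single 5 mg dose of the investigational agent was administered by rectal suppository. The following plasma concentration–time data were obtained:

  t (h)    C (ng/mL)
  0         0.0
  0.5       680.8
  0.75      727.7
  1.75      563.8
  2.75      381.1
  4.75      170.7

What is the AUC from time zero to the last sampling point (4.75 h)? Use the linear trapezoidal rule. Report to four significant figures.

AUC = 2016 ng/mL·h

Trapezoidal AUC_0→4.75:
  [0→0.5]: (0.0+680.8)/2 × 0.5 = 170.2
  [0.5→0.75]: (680.8+727.7)/2 × 0.25 = 176.0625
  [0.75→1.75]: (727.7+563.8)/2 × 1 = 645.75
  [1.75→2.75]: (563.8+381.1)/2 × 1 = 472.45
  [2.75→4.75]: (381.1+170.7)/2 × 2 = 551.8
  Sum = 2016.2625 ng/mL·h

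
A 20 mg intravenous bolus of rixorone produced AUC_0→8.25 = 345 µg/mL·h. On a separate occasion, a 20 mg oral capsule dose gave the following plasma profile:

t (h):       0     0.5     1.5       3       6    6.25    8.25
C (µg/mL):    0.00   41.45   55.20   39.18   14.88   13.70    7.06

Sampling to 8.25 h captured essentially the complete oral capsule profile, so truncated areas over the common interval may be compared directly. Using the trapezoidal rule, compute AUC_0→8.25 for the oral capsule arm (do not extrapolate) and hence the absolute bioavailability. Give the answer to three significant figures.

Trapezoidal AUC_0→8.25 (oral capsule):
  [0→0.5]: (0.00+41.45)/2 × 0.5 = 10.3625
  [0.5→1.5]: (41.45+55.20)/2 × 1 = 48.325
  [1.5→3]: (55.20+39.18)/2 × 1.5 = 70.785
  [3→6]: (39.18+14.88)/2 × 3 = 81.09
  [6→6.25]: (14.88+13.70)/2 × 0.25 = 3.5725
  [6.25→8.25]: (13.70+7.06)/2 × 2 = 20.76
  Sum = 234.895 µg/mL·h
F = (AUC_ev/D_ev)/(AUC_iv/D_iv) = (234.895/20)/(345/20) = 11.74475/17.25 = 0.6809

F = 0.681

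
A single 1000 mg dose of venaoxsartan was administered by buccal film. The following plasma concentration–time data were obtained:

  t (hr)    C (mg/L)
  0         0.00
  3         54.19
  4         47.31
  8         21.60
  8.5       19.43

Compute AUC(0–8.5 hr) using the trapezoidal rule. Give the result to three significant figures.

AUC = 280 mg/L·hr

Trapezoidal AUC_0→8.5:
  [0→3]: (0.00+54.19)/2 × 3 = 81.285
  [3→4]: (54.19+47.31)/2 × 1 = 50.75
  [4→8]: (47.31+21.60)/2 × 4 = 137.82
  [8→8.5]: (21.60+19.43)/2 × 0.5 = 10.2575
  Sum = 280.1125 mg/L·hr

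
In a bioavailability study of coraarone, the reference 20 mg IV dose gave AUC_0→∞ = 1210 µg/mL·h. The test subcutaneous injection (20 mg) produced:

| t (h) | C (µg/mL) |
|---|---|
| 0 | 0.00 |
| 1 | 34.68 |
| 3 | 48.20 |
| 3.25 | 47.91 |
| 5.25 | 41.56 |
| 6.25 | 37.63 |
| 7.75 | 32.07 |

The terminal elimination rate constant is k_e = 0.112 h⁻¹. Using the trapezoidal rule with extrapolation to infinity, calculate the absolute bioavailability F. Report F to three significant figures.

F = 0.479

Trapezoidal AUC_0→7.75 (subcutaneous injection):
  [0→1]: (0.00+34.68)/2 × 1 = 17.34
  [1→3]: (34.68+48.20)/2 × 2 = 82.88
  [3→3.25]: (48.20+47.91)/2 × 0.25 = 12.01375
  [3.25→5.25]: (47.91+41.56)/2 × 2 = 89.47
  [5.25→6.25]: (41.56+37.63)/2 × 1 = 39.595
  [6.25→7.75]: (37.63+32.07)/2 × 1.5 = 52.275
  Sum = 293.57375 µg/mL·h
Tail: C_last/k_e = 32.07/0.112 = 286.339
AUC_0→∞ (subcutaneous injection) = 293.57375 + 286.339 = 579.91275 µg/mL·h
F = (AUC_ev/D_ev)/(AUC_iv/D_iv) = (579.91275/20)/(1210/20) = 28.9956/60.5 = 0.4793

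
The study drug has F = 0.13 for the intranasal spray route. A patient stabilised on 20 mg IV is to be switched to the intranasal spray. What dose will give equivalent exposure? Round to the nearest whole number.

D_intranasal = 154 mg

For equal systemic exposure: F × D_ev = D_iv
D_ev = D_iv / F = 20 / 0.13 = 153.846 mg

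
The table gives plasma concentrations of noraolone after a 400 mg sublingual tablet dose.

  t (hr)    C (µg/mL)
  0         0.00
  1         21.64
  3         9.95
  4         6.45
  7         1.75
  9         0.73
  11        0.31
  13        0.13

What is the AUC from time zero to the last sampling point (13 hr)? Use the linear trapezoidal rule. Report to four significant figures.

AUC = 66.87 µg/mL·hr

Trapezoidal AUC_0→13:
  [0→1]: (0.00+21.64)/2 × 1 = 10.82
  [1→3]: (21.64+9.95)/2 × 2 = 31.59
  [3→4]: (9.95+6.45)/2 × 1 = 8.2
  [4→7]: (6.45+1.75)/2 × 3 = 12.3
  [7→9]: (1.75+0.73)/2 × 2 = 2.48
  [9→11]: (0.73+0.31)/2 × 2 = 1.04
  [11→13]: (0.31+0.13)/2 × 2 = 0.44
  Sum = 66.87 µg/mL·hr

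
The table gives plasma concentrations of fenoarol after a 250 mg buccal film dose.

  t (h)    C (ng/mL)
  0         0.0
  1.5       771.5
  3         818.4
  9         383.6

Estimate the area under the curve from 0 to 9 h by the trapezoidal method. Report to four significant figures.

Trapezoidal AUC_0→9:
  [0→1.5]: (0.0+771.5)/2 × 1.5 = 578.625
  [1.5→3]: (771.5+818.4)/2 × 1.5 = 1192.425
  [3→9]: (818.4+383.6)/2 × 6 = 3606.0
  Sum = 5377.05 ng/mL·h

AUC = 5377 ng/mL·h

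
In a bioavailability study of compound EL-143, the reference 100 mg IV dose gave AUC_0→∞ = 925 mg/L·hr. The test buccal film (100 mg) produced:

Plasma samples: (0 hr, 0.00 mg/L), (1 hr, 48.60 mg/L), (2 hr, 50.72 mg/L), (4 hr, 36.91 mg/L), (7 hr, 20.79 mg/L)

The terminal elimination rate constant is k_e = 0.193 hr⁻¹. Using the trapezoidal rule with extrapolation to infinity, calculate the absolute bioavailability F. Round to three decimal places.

F = 0.385

Trapezoidal AUC_0→7 (buccal film):
  [0→1]: (0.00+48.60)/2 × 1 = 24.3
  [1→2]: (48.60+50.72)/2 × 1 = 49.66
  [2→4]: (50.72+36.91)/2 × 2 = 87.63
  [4→7]: (36.91+20.79)/2 × 3 = 86.55
  Sum = 248.14 mg/L·hr
Tail: C_last/k_e = 20.79/0.193 = 107.720
AUC_0→∞ (buccal film) = 248.14 + 107.720 = 355.86 mg/L·hr
F = (AUC_ev/D_ev)/(AUC_iv/D_iv) = (355.86/100)/(925/100) = 3.5586/9.25 = 0.3847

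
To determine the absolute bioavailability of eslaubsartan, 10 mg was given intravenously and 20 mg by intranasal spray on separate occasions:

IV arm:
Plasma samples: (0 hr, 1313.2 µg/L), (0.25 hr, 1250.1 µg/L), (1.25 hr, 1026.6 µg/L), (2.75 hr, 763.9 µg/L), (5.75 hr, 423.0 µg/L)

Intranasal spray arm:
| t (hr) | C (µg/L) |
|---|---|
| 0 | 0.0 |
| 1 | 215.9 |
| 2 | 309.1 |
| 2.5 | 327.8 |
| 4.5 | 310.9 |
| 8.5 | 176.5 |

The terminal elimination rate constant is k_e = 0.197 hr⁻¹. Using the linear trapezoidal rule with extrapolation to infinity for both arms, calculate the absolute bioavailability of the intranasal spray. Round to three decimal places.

F = 0.226

Trapezoidal AUC_0→5.75 (IV):
  [0→0.25]: (1313.2+1250.1)/2 × 0.25 = 320.4125
  [0.25→1.25]: (1250.1+1026.6)/2 × 1 = 1138.35
  [1.25→2.75]: (1026.6+763.9)/2 × 1.5 = 1342.875
  [2.75→5.75]: (763.9+423.0)/2 × 3 = 1780.35
  Sum = 4581.9875 µg/L·hr
IV tail: 423.0/0.197 = 2147.208; AUC_iv,0→∞ = 4581.9875 + 2147.208 = 6729.1955 µg/L·hr
Trapezoidal AUC_0→8.5 (intranasal spray):
  [0→1]: (0.0+215.9)/2 × 1 = 107.95
  [1→2]: (215.9+309.1)/2 × 1 = 262.5
  [2→2.5]: (309.1+327.8)/2 × 0.5 = 159.225
  [2.5→4.5]: (327.8+310.9)/2 × 2 = 638.7
  [4.5→8.5]: (310.9+176.5)/2 × 4 = 974.8
  Sum = 2143.175 µg/L·hr
intranasal spray tail: 176.5/0.197 = 895.939; AUC_ev,0→∞ = 2143.175 + 895.939 = 3039.114 µg/L·hr
F = (AUC_ev/D_ev)/(AUC_iv/D_iv) = (3039.114/20)/(6729.1955/10) = 151.9557/672.91955 = 0.2258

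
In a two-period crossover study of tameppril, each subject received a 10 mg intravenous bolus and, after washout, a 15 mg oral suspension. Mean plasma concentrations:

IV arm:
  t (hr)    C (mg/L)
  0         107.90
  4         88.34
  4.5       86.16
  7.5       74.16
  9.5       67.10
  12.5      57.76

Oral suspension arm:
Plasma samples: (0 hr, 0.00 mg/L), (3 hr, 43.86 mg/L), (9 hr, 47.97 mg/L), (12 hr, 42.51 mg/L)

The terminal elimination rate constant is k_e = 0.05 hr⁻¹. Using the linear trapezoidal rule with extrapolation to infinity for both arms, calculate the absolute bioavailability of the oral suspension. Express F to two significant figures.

Trapezoidal AUC_0→12.5 (IV):
  [0→4]: (107.90+88.34)/2 × 4 = 392.48
  [4→4.5]: (88.34+86.16)/2 × 0.5 = 43.625
  [4.5→7.5]: (86.16+74.16)/2 × 3 = 240.48
  [7.5→9.5]: (74.16+67.10)/2 × 2 = 141.26
  [9.5→12.5]: (67.10+57.76)/2 × 3 = 187.29
  Sum = 1005.135 mg/L·hr
IV tail: 57.76/0.05 = 1155.200; AUC_iv,0→∞ = 1005.135 + 1155.200 = 2160.335 mg/L·hr
Trapezoidal AUC_0→12 (oral suspension):
  [0→3]: (0.00+43.86)/2 × 3 = 65.79
  [3→9]: (43.86+47.97)/2 × 6 = 275.49
  [9→12]: (47.97+42.51)/2 × 3 = 135.72
  Sum = 477.0 mg/L·hr
oral suspension tail: 42.51/0.05 = 850.200; AUC_ev,0→∞ = 477.0 + 850.200 = 1327.2 mg/L·hr
F = (AUC_ev/D_ev)/(AUC_iv/D_iv) = (1327.2/15)/(2160.335/10) = 88.48/216.0335 = 0.4096

F = 0.41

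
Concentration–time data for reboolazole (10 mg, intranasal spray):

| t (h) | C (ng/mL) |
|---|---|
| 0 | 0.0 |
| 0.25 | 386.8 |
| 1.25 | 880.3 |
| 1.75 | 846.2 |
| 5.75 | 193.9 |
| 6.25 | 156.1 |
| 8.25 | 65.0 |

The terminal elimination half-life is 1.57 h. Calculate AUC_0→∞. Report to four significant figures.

Trapezoidal AUC_0→8.25:
  [0→0.25]: (0.0+386.8)/2 × 0.25 = 48.35
  [0.25→1.25]: (386.8+880.3)/2 × 1 = 633.55
  [1.25→1.75]: (880.3+846.2)/2 × 0.5 = 431.625
  [1.75→5.75]: (846.2+193.9)/2 × 4 = 2080.2
  [5.75→6.25]: (193.9+156.1)/2 × 0.5 = 87.5
  [6.25→8.25]: (156.1+65.0)/2 × 2 = 221.1
  Sum = 3502.325 ng/mL·h
k_e = ln2 / t½ = 0.693147 / 1.57 = 0.4415 h^-1
Extrapolated tail: C_last / k_e = 65.0 / 0.4415 = 147.225
AUC_0→∞ = 3502.325 + 147.225 = 3649.55 ng/mL·h

AUC = 3650 ng/mL·h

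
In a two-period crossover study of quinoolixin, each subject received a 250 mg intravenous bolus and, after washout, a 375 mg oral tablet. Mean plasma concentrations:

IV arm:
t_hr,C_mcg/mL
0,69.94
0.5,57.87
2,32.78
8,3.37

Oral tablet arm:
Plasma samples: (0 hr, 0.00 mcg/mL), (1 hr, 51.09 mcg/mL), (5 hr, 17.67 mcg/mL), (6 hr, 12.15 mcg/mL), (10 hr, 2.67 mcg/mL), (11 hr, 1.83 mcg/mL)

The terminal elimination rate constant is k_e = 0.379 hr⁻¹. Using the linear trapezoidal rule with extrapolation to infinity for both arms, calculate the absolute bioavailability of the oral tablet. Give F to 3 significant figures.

F = 0.659

Trapezoidal AUC_0→8 (IV):
  [0→0.5]: (69.94+57.87)/2 × 0.5 = 31.9525
  [0.5→2]: (57.87+32.78)/2 × 1.5 = 67.9875
  [2→8]: (32.78+3.37)/2 × 6 = 108.45
  Sum = 208.39 mcg/mL·hr
IV tail: 3.37/0.379 = 8.892; AUC_iv,0→∞ = 208.39 + 8.892 = 217.282 mcg/mL·hr
Trapezoidal AUC_0→11 (oral tablet):
  [0→1]: (0.00+51.09)/2 × 1 = 25.545
  [1→5]: (51.09+17.67)/2 × 4 = 137.52
  [5→6]: (17.67+12.15)/2 × 1 = 14.91
  [6→10]: (12.15+2.67)/2 × 4 = 29.64
  [10→11]: (2.67+1.83)/2 × 1 = 2.25
  Sum = 209.865 mcg/mL·hr
oral tablet tail: 1.83/0.379 = 4.828; AUC_ev,0→∞ = 209.865 + 4.828 = 214.693 mcg/mL·hr
F = (AUC_ev/D_ev)/(AUC_iv/D_iv) = (214.693/375)/(217.282/250) = 0.572515/0.869128 = 0.6587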